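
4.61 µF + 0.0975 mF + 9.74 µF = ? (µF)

In µF:
  4.61 µF → 4.61
  0.0975 mF = 0.0975e3 µF = 97.5
  9.74 µF → 9.74
Sum: 4.61 + 97.5 + 9.74 = 111.85

111.85 µF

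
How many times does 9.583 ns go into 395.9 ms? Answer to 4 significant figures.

41310000

(395.9e-3) / (9.583e-9) = 41.313e6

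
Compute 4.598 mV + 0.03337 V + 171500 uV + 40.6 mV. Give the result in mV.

In mV:
  4.598 mV → 4.598
  0.03337 V = 0.03337 × 10^3 mV = 33.37
  171500 uV = 171500 × 10^-3 mV = 171.5
  40.6 mV → 40.6
Sum: 4.598 + 33.37 + 171.5 + 40.6 = 250.068

250.068 mV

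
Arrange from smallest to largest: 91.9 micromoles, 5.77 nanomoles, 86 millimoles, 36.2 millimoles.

91.9 micromoles = 0.0000919 moles
5.77 nanomoles = 0.00000000577 moles
86 millimoles = 0.086 moles
36.2 millimoles = 0.0362 moles

5.77 nanomoles < 91.9 micromoles < 36.2 millimoles < 86 millimoles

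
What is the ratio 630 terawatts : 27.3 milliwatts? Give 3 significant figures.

(630 × 10^12) / (27.3 × 10^-3) = 23.08 × 10^15

23100000000000000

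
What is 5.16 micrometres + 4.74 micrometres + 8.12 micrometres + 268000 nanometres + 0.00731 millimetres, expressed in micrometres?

293.33 micrometres

In micrometres:
  5.16 micrometres → 5.16
  4.74 micrometres → 4.74
  8.12 micrometres → 8.12
  268000 nanometres = 268000 × 10⁻³ micrometres = 268
  0.00731 millimetres = 0.00731 × 10³ micrometres = 7.31
Sum: 5.16 + 4.74 + 8.12 + 268 + 7.31 = 293.33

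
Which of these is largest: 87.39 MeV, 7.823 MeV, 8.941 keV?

87.39 MeV

87.39 MeV = 87390000 eV
7.823 MeV = 7823000 eV
8.941 keV = 8941 eV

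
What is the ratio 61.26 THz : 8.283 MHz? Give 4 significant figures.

(61.26 × 10^12) / (8.283 × 10^6) = 7.3959 × 10^6

7396000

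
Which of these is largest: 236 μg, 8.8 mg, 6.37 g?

236 μg = 0.000236 g
8.8 mg = 0.0088 g
6.37 g = 6.37 g

6.37 g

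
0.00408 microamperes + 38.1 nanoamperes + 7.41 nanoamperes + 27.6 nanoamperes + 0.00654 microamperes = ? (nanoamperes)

In nanoamperes:
  0.00408 microamperes = 0.00408 × 10^3 nanoamperes = 4.08
  38.1 nanoamperes → 38.1
  7.41 nanoamperes → 7.41
  27.6 nanoamperes → 27.6
  0.00654 microamperes = 0.00654 × 10^3 nanoamperes = 6.54
Sum: 4.08 + 38.1 + 7.41 + 27.6 + 6.54 = 83.73

83.73 nanoamperes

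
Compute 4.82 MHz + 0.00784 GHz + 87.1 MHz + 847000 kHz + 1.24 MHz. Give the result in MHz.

948 MHz

In MHz:
  4.82 MHz → 4.82
  0.00784 GHz = 0.00784e3 MHz = 7.84
  87.1 MHz → 87.1
  847000 kHz = 847000e-3 MHz = 847
  1.24 MHz → 1.24
Sum: 4.82 + 7.84 + 87.1 + 847 + 1.24 = 948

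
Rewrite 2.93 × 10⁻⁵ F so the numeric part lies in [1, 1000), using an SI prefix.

= 29.3 × 10⁻⁶ F; 10⁻⁶ is micro.

29.3 uF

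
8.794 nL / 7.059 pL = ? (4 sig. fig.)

1246

(8.794 × 10^-9) / (7.059 × 10^-12) = 1.2458 × 10^3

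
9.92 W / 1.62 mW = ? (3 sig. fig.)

6120

(9.92) / (1.62 × 10⁻³) = 6.123 × 10³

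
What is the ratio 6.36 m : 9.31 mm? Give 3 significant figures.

(6.36) / (9.31 × 10^-3) = 0.6831 × 10^3

683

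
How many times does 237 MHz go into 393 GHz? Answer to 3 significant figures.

(393e9) / (237e6) = 1.658e3

1660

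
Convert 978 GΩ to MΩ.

giga = 10^9, mega = 10^6; factor is 10^3.
978 × 10^3 = 978000

978000 MΩ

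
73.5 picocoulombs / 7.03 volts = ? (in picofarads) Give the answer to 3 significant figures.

(73.5 × 10⁻¹²) / (7.03) = 10.455 × 10⁻¹² F

10.5 picofarads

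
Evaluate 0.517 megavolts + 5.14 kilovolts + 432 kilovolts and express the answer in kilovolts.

954.14 kilovolts

In kilovolts:
  0.517 megavolts = 0.517 × 10^3 kilovolts = 517
  5.14 kilovolts → 5.14
  432 kilovolts → 432
Sum: 517 + 5.14 + 432 = 954.14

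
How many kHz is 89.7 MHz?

mega = 1e6, kilo = 1e3; factor is 1e3.
89.7 × 1e3 = 89700

89700 kHz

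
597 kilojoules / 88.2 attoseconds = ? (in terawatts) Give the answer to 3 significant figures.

(597e3) / (88.2e-18) = 6.7687e21 W

6770000000 terawatts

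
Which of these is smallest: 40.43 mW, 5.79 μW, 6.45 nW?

6.45 nW

40.43 mW = 0.04043 W
5.79 μW = 0.00000579 W
6.45 nW = 0.00000000645 W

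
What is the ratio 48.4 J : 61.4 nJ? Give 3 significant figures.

(48.4) / (61.4 × 10^-9) = 0.7883 × 10^9

788000000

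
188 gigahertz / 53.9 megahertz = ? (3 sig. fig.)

(188 × 10^9) / (53.9 × 10^6) = 3.488 × 10^3

3490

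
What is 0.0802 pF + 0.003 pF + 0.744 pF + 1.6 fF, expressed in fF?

In fF:
  0.0802 pF = 0.0802 × 10^3 fF = 80.2
  0.003 pF = 0.003 × 10^3 fF = 3
  0.744 pF = 0.744 × 10^3 fF = 744
  1.6 fF → 1.6
Sum: 80.2 + 3 + 744 + 1.6 = 828.8

828.8 fF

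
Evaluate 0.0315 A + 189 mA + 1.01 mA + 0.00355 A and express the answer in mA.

In mA:
  0.0315 A = 0.0315 × 10³ mA = 31.5
  189 mA → 189
  1.01 mA → 1.01
  0.00355 A = 0.00355 × 10³ mA = 3.55
Sum: 31.5 + 189 + 1.01 + 3.55 = 225.06

225.06 mA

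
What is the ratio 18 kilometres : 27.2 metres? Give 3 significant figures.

662

(18 × 10³) / (27.2) = 0.6618 × 10³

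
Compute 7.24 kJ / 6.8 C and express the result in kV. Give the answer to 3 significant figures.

(7.24 × 10³) / (6.8) = 1.0647 × 10³ V

1.06 kV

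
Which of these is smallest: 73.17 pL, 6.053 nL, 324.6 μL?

73.17 pL

73.17 pL = 0.00000000007317 L
6.053 nL = 0.000000006053 L
324.6 μL = 0.0003246 L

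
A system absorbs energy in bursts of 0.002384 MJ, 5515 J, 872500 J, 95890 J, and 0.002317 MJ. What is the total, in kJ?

978.606 kJ

In kJ:
  0.002384 MJ = 0.002384 × 10^3 kJ = 2.384
  5515 J = 5515 × 10^-3 kJ = 5.515
  872500 J = 872500 × 10^-3 kJ = 872.5
  95890 J = 95890 × 10^-3 kJ = 95.89
  0.002317 MJ = 0.002317 × 10^3 kJ = 2.317
Sum: 2.384 + 5.515 + 872.5 + 95.89 + 2.317 = 978.606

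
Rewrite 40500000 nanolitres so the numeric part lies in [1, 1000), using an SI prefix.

= 40.5 × 10^-3 litres; 10^-3 is milli.

40.5 millilitres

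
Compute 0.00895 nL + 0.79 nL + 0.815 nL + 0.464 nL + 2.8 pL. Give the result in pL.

In pL:
  0.00895 nL = 0.00895e3 pL = 8.95
  0.79 nL = 0.79e3 pL = 790
  0.815 nL = 0.815e3 pL = 815
  0.464 nL = 0.464e3 pL = 464
  2.8 pL → 2.8
Sum: 8.95 + 790 + 815 + 464 + 2.8 = 2080.75

2080.75 pL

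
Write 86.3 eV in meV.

(no prefix) = 1e0, milli = 1e-3; factor is 1e3.
86.3 × 1e3 = 86300

86300 meV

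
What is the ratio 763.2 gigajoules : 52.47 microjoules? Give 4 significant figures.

14550000000000000

(763.2e9) / (52.47e-6) = 14.545e15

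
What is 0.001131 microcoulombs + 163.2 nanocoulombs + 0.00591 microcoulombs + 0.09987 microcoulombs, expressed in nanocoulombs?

270.111 nanocoulombs

In nanocoulombs:
  0.001131 microcoulombs = 0.001131 × 10³ nanocoulombs = 1.131
  163.2 nanocoulombs → 163.2
  0.00591 microcoulombs = 0.00591 × 10³ nanocoulombs = 5.91
  0.09987 microcoulombs = 0.09987 × 10³ nanocoulombs = 99.87
Sum: 1.131 + 163.2 + 5.91 + 99.87 = 270.111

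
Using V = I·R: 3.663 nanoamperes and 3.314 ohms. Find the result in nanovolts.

3.663 × 10⁻⁹ × 3.314 = 12.139182 × 10⁻⁹ V

12.139182 nanovolts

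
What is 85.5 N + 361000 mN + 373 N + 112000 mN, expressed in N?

In N:
  85.5 N → 85.5
  361000 mN = 361000 × 10^-3 N = 361
  373 N → 373
  112000 mN = 112000 × 10^-3 N = 112
Sum: 85.5 + 361 + 373 + 112 = 931.5

931.5 N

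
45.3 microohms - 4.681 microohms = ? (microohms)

In microohms:
  45.3 microohms → 45.3
  4.681 microohms → 4.681
Difference: 45.3 - 4.681 = 40.619

40.619 microohms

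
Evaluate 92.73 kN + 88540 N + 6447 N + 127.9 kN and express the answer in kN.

315.617 kN

In kN:
  92.73 kN → 92.73
  88540 N = 88540 × 10⁻³ kN = 88.54
  6447 N = 6447 × 10⁻³ kN = 6.447
  127.9 kN → 127.9
Sum: 92.73 + 88.54 + 6.447 + 127.9 = 315.617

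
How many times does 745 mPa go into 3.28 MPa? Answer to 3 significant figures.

4400000

(3.28e6) / (745e-3) = 0.004403e9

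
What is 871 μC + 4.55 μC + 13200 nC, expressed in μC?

888.75 μC

In μC:
  871 μC → 871
  4.55 μC → 4.55
  13200 nC = 13200 × 10^-3 μC = 13.2
Sum: 871 + 4.55 + 13.2 = 888.75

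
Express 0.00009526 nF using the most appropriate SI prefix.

= 95.26 × 10^-15 F; 10^-15 is femto.

95.26 fF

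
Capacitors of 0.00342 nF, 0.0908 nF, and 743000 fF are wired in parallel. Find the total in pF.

837.22 pF

In pF:
  0.00342 nF = 0.00342 × 10³ pF = 3.42
  0.0908 nF = 0.0908 × 10³ pF = 90.8
  743000 fF = 743000 × 10⁻³ pF = 743
Sum: 3.42 + 90.8 + 743 = 837.22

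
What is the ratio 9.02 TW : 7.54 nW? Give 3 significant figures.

1200000000000000000000

(9.02 × 10¹²) / (7.54 × 10⁻⁹) = 1.196 × 10²¹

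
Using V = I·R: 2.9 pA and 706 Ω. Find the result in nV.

2.0474 nV

2.9 × 10⁻¹² × 706 = 2047.4 × 10⁻¹² V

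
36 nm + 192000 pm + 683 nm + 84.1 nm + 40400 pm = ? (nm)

In nm:
  36 nm → 36
  192000 pm = 192000e-3 nm = 192
  683 nm → 683
  84.1 nm → 84.1
  40400 pm = 40400e-3 nm = 40.4
Sum: 36 + 192 + 683 + 84.1 + 40.4 = 1035.5

1035.5 nm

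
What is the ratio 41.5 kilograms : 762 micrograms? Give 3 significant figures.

54500000

(41.5 × 10³) / (762 × 10⁻⁶) = 0.05446 × 10⁹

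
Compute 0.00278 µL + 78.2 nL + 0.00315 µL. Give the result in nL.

In nL:
  0.00278 µL = 0.00278 × 10^3 nL = 2.78
  78.2 nL → 78.2
  0.00315 µL = 0.00315 × 10^3 nL = 3.15
Sum: 2.78 + 78.2 + 3.15 = 84.13

84.13 nL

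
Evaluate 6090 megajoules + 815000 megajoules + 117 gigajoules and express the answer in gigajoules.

938.09 gigajoules

In gigajoules:
  6090 megajoules = 6090 × 10⁻³ gigajoules = 6.09
  815000 megajoules = 815000 × 10⁻³ gigajoules = 815
  117 gigajoules → 117
Sum: 6.09 + 815 + 117 = 938.09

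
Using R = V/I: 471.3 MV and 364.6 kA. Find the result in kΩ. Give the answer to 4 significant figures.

(471.3 × 10⁶) / (364.6 × 10³) = 1.29265 × 10³ Ω

1.293 kΩ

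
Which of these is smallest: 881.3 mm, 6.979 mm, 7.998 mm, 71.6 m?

6.979 mm

881.3 mm = 0.8813 m
6.979 mm = 0.006979 m
7.998 mm = 0.007998 m
71.6 m = 71.6 m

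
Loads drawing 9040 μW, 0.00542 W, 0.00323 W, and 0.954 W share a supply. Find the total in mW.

971.69 mW

In mW:
  9040 μW = 9040 × 10^-3 mW = 9.04
  0.00542 W = 0.00542 × 10^3 mW = 5.42
  0.00323 W = 0.00323 × 10^3 mW = 3.23
  0.954 W = 0.954 × 10^3 mW = 954
Sum: 9.04 + 5.42 + 3.23 + 954 = 971.69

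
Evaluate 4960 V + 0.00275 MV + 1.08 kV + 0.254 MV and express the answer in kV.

In kV:
  4960 V = 4960 × 10^-3 kV = 4.96
  0.00275 MV = 0.00275 × 10^3 kV = 2.75
  1.08 kV → 1.08
  0.254 MV = 0.254 × 10^3 kV = 254
Sum: 4.96 + 2.75 + 1.08 + 254 = 262.79

262.79 kV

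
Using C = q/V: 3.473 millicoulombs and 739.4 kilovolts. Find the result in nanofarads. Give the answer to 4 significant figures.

(3.473 × 10⁻³) / (739.4 × 10³) = 0.00469705 × 10⁻⁶ F

4.697 nanofarads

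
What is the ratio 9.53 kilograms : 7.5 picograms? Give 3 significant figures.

(9.53 × 10^3) / (7.5 × 10^-12) = 1.271 × 10^15

1270000000000000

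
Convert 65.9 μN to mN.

micro = 1e-6, milli = 1e-3; factor is 1e-3.
65.9 × 1e-3 = 0.0659

0.0659 mN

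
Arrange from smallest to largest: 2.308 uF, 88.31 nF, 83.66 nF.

83.66 nF < 88.31 nF < 2.308 uF

2.308 uF = 0.000002308 F
88.31 nF = 0.00000008831 F
83.66 nF = 0.00000008366 F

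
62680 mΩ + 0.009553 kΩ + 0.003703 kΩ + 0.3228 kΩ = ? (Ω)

In Ω:
  62680 mΩ = 62680 × 10⁻³ Ω = 62.68
  0.009553 kΩ = 0.009553 × 10³ Ω = 9.553
  0.003703 kΩ = 0.003703 × 10³ Ω = 3.703
  0.3228 kΩ = 0.3228 × 10³ Ω = 322.8
Sum: 62.68 + 9.553 + 3.703 + 322.8 = 398.736

398.736 Ω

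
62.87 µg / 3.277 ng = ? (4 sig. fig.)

19190

(62.87e-6) / (3.277e-9) = 19.185e3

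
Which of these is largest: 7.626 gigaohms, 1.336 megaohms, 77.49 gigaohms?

77.49 gigaohms

7.626 gigaohms = 7626000000 ohms
1.336 megaohms = 1336000 ohms
77.49 gigaohms = 77490000000 ohms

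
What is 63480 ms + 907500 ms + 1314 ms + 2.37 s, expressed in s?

974.664 s

In s:
  63480 ms = 63480 × 10^-3 s = 63.48
  907500 ms = 907500 × 10^-3 s = 907.5
  1314 ms = 1314 × 10^-3 s = 1.314
  2.37 s → 2.37
Sum: 63.48 + 907.5 + 1.314 + 2.37 = 974.664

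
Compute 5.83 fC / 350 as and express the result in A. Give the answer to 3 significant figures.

(5.83e-15) / (350e-18) = 0.016657e3 A

16.7 A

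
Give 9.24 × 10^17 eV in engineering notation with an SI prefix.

924 PeV

= 924 × 10^15 eV; 10^15 is peta.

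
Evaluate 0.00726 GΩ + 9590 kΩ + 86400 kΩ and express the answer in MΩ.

103.25 MΩ

In MΩ:
  0.00726 GΩ = 0.00726e3 MΩ = 7.26
  9590 kΩ = 9590e-3 MΩ = 9.59
  86400 kΩ = 86400e-3 MΩ = 86.4
Sum: 7.26 + 9.59 + 86.4 = 103.25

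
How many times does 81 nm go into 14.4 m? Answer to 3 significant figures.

178000000

(14.4) / (81 × 10^-9) = 0.1778 × 10^9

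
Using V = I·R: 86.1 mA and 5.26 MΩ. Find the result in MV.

0.452886 MV

86.1 × 10⁻³ × 5.26 × 10⁶ = 452.886 × 10³ V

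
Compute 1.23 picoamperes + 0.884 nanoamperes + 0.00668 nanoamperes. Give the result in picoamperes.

891.91 picoamperes

In picoamperes:
  1.23 picoamperes → 1.23
  0.884 nanoamperes = 0.884 × 10³ picoamperes = 884
  0.00668 nanoamperes = 0.00668 × 10³ picoamperes = 6.68
Sum: 1.23 + 884 + 6.68 = 891.91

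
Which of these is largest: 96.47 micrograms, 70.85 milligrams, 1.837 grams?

1.837 grams

96.47 micrograms = 0.00009647 grams
70.85 milligrams = 0.07085 grams
1.837 grams = 1.837 grams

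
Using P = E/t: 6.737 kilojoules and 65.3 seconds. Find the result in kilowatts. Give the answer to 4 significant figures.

0.1032 kilowatts

(6.737 × 10^3) / (65.3) = 0.10317 × 10^3 W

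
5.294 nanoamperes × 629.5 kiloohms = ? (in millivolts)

5.294 × 10^-9 × 629.5 × 10^3 = 3332.573 × 10^-6 V

3.332573 millivolts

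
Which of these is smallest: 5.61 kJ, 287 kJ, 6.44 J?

5.61 kJ = 5610 J
287 kJ = 287000 J
6.44 J = 6.44 J

6.44 J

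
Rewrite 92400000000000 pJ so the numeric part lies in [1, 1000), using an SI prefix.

= 92.4 J; mantissa already in [1, 1000).

92.4 J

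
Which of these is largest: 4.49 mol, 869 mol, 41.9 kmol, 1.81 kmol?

41.9 kmol

4.49 mol = 4.49 mol
869 mol = 869 mol
41.9 kmol = 41900 mol
1.81 kmol = 1810 mol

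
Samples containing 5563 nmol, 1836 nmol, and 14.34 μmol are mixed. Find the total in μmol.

In μmol:
  5563 nmol = 5563 × 10^-3 μmol = 5.563
  1836 nmol = 1836 × 10^-3 μmol = 1.836
  14.34 μmol → 14.34
Sum: 5.563 + 1.836 + 14.34 = 21.739

21.739 μmol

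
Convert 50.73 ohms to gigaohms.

(no prefix) = 1e0, giga = 1e9; factor is 1e-9.
50.73 × 1e-9 = 0.00000005073

0.00000005073 gigaohms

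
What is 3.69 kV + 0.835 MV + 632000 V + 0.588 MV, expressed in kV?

In kV:
  3.69 kV → 3.69
  0.835 MV = 0.835 × 10^3 kV = 835
  632000 V = 632000 × 10^-3 kV = 632
  0.588 MV = 0.588 × 10^3 kV = 588
Sum: 3.69 + 835 + 632 + 588 = 2058.69

2058.69 kV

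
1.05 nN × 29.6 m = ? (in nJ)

31.08 nJ

1.05 × 10⁻⁹ × 29.6 = 31.08 × 10⁻⁹ J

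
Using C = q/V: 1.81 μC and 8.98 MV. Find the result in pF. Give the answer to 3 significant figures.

(1.81 × 10^-6) / (8.98 × 10^6) = 0.20156 × 10^-12 F

0.202 pF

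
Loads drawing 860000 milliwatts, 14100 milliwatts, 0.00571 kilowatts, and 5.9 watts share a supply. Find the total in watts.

885.71 watts

In watts:
  860000 milliwatts = 860000 × 10⁻³ watts = 860
  14100 milliwatts = 14100 × 10⁻³ watts = 14.1
  0.00571 kilowatts = 0.00571 × 10³ watts = 5.71
  5.9 watts → 5.9
Sum: 860 + 14.1 + 5.71 + 5.9 = 885.71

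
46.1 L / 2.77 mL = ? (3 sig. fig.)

(46.1) / (2.77 × 10⁻³) = 16.64 × 10³

16600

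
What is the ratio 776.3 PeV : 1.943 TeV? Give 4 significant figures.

(776.3 × 10^15) / (1.943 × 10^12) = 399.54 × 10^3

399500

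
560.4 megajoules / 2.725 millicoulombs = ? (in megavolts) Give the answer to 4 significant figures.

205700 megavolts

(560.4 × 10⁶) / (2.725 × 10⁻³) = 205.651 × 10⁹ V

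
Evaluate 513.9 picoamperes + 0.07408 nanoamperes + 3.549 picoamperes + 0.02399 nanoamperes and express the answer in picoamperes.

615.519 picoamperes

In picoamperes:
  513.9 picoamperes → 513.9
  0.07408 nanoamperes = 0.07408 × 10³ picoamperes = 74.08
  3.549 picoamperes → 3.549
  0.02399 nanoamperes = 0.02399 × 10³ picoamperes = 23.99
Sum: 513.9 + 74.08 + 3.549 + 23.99 = 615.519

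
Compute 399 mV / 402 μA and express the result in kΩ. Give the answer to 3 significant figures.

0.993 kΩ

(399e-3) / (402e-6) = 0.99254e3 Ω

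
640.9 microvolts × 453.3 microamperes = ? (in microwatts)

640.9e-6 × 453.3e-6 = 290519.97e-12 W

0.29051997 microwatts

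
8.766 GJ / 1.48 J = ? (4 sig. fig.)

(8.766e9) / (1.48) = 5.923e9

5923000000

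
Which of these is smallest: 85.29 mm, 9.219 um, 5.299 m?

85.29 mm = 0.08529 m
9.219 um = 0.000009219 m
5.299 m = 5.299 m

9.219 um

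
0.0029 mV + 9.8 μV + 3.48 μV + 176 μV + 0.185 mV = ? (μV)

377.18 μV

In μV:
  0.0029 mV = 0.0029e3 μV = 2.9
  9.8 μV → 9.8
  3.48 μV → 3.48
  176 μV → 176
  0.185 mV = 0.185e3 μV = 185
Sum: 2.9 + 9.8 + 3.48 + 176 + 185 = 377.18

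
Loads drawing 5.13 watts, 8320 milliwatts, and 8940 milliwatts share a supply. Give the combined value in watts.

In watts:
  5.13 watts → 5.13
  8320 milliwatts = 8320 × 10^-3 watts = 8.32
  8940 milliwatts = 8940 × 10^-3 watts = 8.94
Sum: 5.13 + 8.32 + 8.94 = 22.39

22.39 watts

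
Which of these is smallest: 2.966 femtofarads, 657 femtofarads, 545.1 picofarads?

2.966 femtofarads = 0.000000000000002966 farads
657 femtofarads = 0.000000000000657 farads
545.1 picofarads = 0.0000000005451 farads

2.966 femtofarads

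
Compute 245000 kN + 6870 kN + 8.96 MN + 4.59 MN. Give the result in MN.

265.42 MN

In MN:
  245000 kN = 245000e-3 MN = 245
  6870 kN = 6870e-3 MN = 6.87
  8.96 MN → 8.96
  4.59 MN → 4.59
Sum: 245 + 6.87 + 8.96 + 4.59 = 265.42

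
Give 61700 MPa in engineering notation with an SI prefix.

= 61.7e9 Pa; 1e9 is giga.

61.7 GPa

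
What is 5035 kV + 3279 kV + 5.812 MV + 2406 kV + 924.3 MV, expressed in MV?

940.832 MV

In MV:
  5035 kV = 5035e-3 MV = 5.035
  3279 kV = 3279e-3 MV = 3.279
  5.812 MV → 5.812
  2406 kV = 2406e-3 MV = 2.406
  924.3 MV → 924.3
Sum: 5.035 + 3.279 + 5.812 + 2.406 + 924.3 = 940.832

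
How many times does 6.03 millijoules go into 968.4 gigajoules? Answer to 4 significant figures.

160600000000000

(968.4e9) / (6.03e-3) = 160.6e12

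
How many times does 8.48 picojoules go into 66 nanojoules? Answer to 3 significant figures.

(66 × 10^-9) / (8.48 × 10^-12) = 7.783 × 10^3

7780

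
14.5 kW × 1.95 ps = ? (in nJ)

14.5e3 × 1.95e-12 = 28.275e-9 J

28.275 nJ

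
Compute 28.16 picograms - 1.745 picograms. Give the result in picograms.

In picograms:
  28.16 picograms → 28.16
  1.745 picograms → 1.745
Difference: 28.16 - 1.745 = 26.415

26.415 picograms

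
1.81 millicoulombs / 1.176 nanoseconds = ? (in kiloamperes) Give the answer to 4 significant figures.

1539 kiloamperes

(1.81e-3) / (1.176e-9) = 1.53912e6 A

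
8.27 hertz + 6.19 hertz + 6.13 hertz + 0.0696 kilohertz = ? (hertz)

In hertz:
  8.27 hertz → 8.27
  6.19 hertz → 6.19
  6.13 hertz → 6.13
  0.0696 kilohertz = 0.0696 × 10³ hertz = 69.6
Sum: 8.27 + 6.19 + 6.13 + 69.6 = 90.19

90.19 hertz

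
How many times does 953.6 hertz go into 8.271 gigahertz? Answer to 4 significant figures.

8673000

(8.271 × 10⁹) / (953.6) = 0.0086734 × 10⁹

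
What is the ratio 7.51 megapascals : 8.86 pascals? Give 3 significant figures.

848000

(7.51 × 10^6) / (8.86) = 0.8476 × 10^6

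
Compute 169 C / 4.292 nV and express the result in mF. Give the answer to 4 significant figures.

39380000000000 mF

(169) / (4.292 × 10^-9) = 39.3756 × 10^9 F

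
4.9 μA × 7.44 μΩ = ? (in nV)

0.036456 nV

4.9 × 10^-6 × 7.44 × 10^-6 = 36.456 × 10^-12 V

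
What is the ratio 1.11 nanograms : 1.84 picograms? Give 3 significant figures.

(1.11 × 10⁻⁹) / (1.84 × 10⁻¹²) = 0.6033 × 10³

603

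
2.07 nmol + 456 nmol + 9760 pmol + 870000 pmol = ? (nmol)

In nmol:
  2.07 nmol → 2.07
  456 nmol → 456
  9760 pmol = 9760 × 10⁻³ nmol = 9.76
  870000 pmol = 870000 × 10⁻³ nmol = 870
Sum: 2.07 + 456 + 9.76 + 870 = 1337.83

1337.83 nmol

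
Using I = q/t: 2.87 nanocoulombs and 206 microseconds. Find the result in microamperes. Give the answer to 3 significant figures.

13.9 microamperes

(2.87e-9) / (206e-6) = 0.013932e-3 A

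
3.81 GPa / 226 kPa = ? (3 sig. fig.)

16900

(3.81 × 10^9) / (226 × 10^3) = 0.01686 × 10^6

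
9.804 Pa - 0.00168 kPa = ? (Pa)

8.124 Pa

In Pa:
  9.804 Pa → 9.804
  0.00168 kPa = 0.00168e3 Pa = 1.68
Difference: 9.804 - 1.68 = 8.124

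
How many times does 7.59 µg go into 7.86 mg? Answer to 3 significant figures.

(7.86 × 10^-3) / (7.59 × 10^-6) = 1.036 × 10^3

1040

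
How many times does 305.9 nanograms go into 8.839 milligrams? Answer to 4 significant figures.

28900

(8.839 × 10^-3) / (305.9 × 10^-9) = 0.028895 × 10^6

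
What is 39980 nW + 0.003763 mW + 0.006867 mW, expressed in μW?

In μW:
  39980 nW = 39980 × 10⁻³ μW = 39.98
  0.003763 mW = 0.003763 × 10³ μW = 3.763
  0.006867 mW = 0.006867 × 10³ μW = 6.867
Sum: 39.98 + 3.763 + 6.867 = 50.61

50.61 μW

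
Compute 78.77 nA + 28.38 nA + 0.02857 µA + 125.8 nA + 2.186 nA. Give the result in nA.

In nA:
  78.77 nA → 78.77
  28.38 nA → 28.38
  0.02857 µA = 0.02857 × 10³ nA = 28.57
  125.8 nA → 125.8
  2.186 nA → 2.186
Sum: 78.77 + 28.38 + 28.57 + 125.8 + 2.186 = 263.706

263.706 nA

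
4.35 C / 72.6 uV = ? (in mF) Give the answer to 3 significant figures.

(4.35) / (72.6 × 10^-6) = 0.059917 × 10^6 F

59900000 mF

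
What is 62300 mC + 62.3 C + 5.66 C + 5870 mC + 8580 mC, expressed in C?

144.71 C

In C:
  62300 mC = 62300e-3 C = 62.3
  62.3 C → 62.3
  5.66 C → 5.66
  5870 mC = 5870e-3 C = 5.87
  8580 mC = 8580e-3 C = 8.58
Sum: 62.3 + 62.3 + 5.66 + 5.87 + 8.58 = 144.71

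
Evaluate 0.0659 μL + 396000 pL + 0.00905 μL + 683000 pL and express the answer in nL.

1153.95 nL

In nL:
  0.0659 μL = 0.0659 × 10³ nL = 65.9
  396000 pL = 396000 × 10⁻³ nL = 396
  0.00905 μL = 0.00905 × 10³ nL = 9.05
  683000 pL = 683000 × 10⁻³ nL = 683
Sum: 65.9 + 396 + 9.05 + 683 = 1153.95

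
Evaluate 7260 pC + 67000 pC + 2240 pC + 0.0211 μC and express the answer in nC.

In nC:
  7260 pC = 7260 × 10^-3 nC = 7.26
  67000 pC = 67000 × 10^-3 nC = 67
  2240 pC = 2240 × 10^-3 nC = 2.24
  0.0211 μC = 0.0211 × 10^3 nC = 21.1
Sum: 7.26 + 67 + 2.24 + 21.1 = 97.6

97.6 nC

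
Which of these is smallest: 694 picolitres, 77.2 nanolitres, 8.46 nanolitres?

694 picolitres = 0.000000000694 litres
77.2 nanolitres = 0.0000000772 litres
8.46 nanolitres = 0.00000000846 litres

694 picolitres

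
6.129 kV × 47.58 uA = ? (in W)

6.129 × 10^3 × 47.58 × 10^-6 = 291.61782 × 10^-3 W

0.29161782 W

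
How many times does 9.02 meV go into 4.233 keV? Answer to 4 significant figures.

(4.233 × 10³) / (9.02 × 10⁻³) = 0.46929 × 10⁶

469300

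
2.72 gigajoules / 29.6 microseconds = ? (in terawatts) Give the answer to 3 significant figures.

(2.72 × 10⁹) / (29.6 × 10⁻⁶) = 0.091892 × 10¹⁵ W

91.9 terawatts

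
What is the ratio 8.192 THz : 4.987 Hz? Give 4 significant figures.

(8.192e12) / (4.987) = 1.6427e12

1643000000000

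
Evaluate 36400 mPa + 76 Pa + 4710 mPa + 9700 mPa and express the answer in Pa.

In Pa:
  36400 mPa = 36400e-3 Pa = 36.4
  76 Pa → 76
  4710 mPa = 4710e-3 Pa = 4.71
  9700 mPa = 9700e-3 Pa = 9.7
Sum: 36.4 + 76 + 4.71 + 9.7 = 126.81

126.81 Pa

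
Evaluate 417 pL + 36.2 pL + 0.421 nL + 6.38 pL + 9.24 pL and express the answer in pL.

In pL:
  417 pL → 417
  36.2 pL → 36.2
  0.421 nL = 0.421e3 pL = 421
  6.38 pL → 6.38
  9.24 pL → 9.24
Sum: 417 + 36.2 + 421 + 6.38 + 9.24 = 889.82

889.82 pL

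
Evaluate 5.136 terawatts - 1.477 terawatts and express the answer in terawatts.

3.659 terawatts

In terawatts:
  5.136 terawatts → 5.136
  1.477 terawatts → 1.477
Difference: 5.136 - 1.477 = 3.659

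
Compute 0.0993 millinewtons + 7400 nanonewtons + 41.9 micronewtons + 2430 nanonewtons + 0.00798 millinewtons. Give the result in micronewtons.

In micronewtons:
  0.0993 millinewtons = 0.0993e3 micronewtons = 99.3
  7400 nanonewtons = 7400e-3 micronewtons = 7.4
  41.9 micronewtons → 41.9
  2430 nanonewtons = 2430e-3 micronewtons = 2.43
  0.00798 millinewtons = 0.00798e3 micronewtons = 7.98
Sum: 99.3 + 7.4 + 41.9 + 2.43 + 7.98 = 159.01

159.01 micronewtons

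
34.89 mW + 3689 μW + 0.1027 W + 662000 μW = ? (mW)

In mW:
  34.89 mW → 34.89
  3689 μW = 3689e-3 mW = 3.689
  0.1027 W = 0.1027e3 mW = 102.7
  662000 μW = 662000e-3 mW = 662
Sum: 34.89 + 3.689 + 102.7 + 662 = 803.279

803.279 mW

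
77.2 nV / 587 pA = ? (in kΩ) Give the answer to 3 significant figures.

0.132 kΩ

(77.2 × 10^-9) / (587 × 10^-12) = 0.13152 × 10^3 Ω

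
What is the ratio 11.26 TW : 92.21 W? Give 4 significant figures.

122100000000

(11.26 × 10¹²) / (92.21) = 0.12211 × 10¹²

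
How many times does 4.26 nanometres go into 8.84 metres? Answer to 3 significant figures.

2080000000

(8.84) / (4.26e-9) = 2.075e9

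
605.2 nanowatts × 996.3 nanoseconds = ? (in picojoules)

0.60296076 picojoules

605.2e-9 × 996.3e-9 = 602960.76e-18 J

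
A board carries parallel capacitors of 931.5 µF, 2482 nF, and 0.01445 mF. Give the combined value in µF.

In µF:
  931.5 µF → 931.5
  2482 nF = 2482e-3 µF = 2.482
  0.01445 mF = 0.01445e3 µF = 14.45
Sum: 931.5 + 2.482 + 14.45 = 948.432

948.432 µF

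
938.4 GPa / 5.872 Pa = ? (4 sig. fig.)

159800000000

(938.4 × 10⁹) / (5.872) = 159.81 × 10⁹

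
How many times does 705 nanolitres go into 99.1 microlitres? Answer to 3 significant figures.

(99.1 × 10^-6) / (705 × 10^-9) = 0.1406 × 10^3

141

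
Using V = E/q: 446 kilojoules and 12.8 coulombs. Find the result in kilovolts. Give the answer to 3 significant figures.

(446e3) / (12.8) = 34.844e3 V

34.8 kilovolts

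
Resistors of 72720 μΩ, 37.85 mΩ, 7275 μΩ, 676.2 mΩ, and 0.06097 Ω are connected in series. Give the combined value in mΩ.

In mΩ:
  72720 μΩ = 72720 × 10^-3 mΩ = 72.72
  37.85 mΩ → 37.85
  7275 μΩ = 7275 × 10^-3 mΩ = 7.275
  676.2 mΩ → 676.2
  0.06097 Ω = 0.06097 × 10^3 mΩ = 60.97
Sum: 72.72 + 37.85 + 7.275 + 676.2 + 60.97 = 855.015

855.015 mΩ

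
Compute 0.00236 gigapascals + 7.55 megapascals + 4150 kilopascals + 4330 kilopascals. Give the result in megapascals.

18.39 megapascals

In megapascals:
  0.00236 gigapascals = 0.00236 × 10³ megapascals = 2.36
  7.55 megapascals → 7.55
  4150 kilopascals = 4150 × 10⁻³ megapascals = 4.15
  4330 kilopascals = 4330 × 10⁻³ megapascals = 4.33
Sum: 2.36 + 7.55 + 4.15 + 4.33 = 18.39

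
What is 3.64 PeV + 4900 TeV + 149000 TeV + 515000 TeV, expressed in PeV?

In PeV:
  3.64 PeV → 3.64
  4900 TeV = 4900 × 10⁻³ PeV = 4.9
  149000 TeV = 149000 × 10⁻³ PeV = 149
  515000 TeV = 515000 × 10⁻³ PeV = 515
Sum: 3.64 + 4.9 + 149 + 515 = 672.54

672.54 PeV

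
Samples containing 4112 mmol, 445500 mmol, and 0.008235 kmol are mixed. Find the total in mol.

457.847 mol

In mol:
  4112 mmol = 4112e-3 mol = 4.112
  445500 mmol = 445500e-3 mol = 445.5
  0.008235 kmol = 0.008235e3 mol = 8.235
Sum: 4.112 + 445.5 + 8.235 = 457.847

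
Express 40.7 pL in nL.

pico = 10⁻¹², nano = 10⁻⁹; factor is 10⁻³.
40.7 × 10⁻³ = 0.0407

0.0407 nL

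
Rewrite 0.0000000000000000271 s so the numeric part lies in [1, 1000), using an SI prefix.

27.1 as

= 27.1 × 10^-18 s; 10^-18 is atto.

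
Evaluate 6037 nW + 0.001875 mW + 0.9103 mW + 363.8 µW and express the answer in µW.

1282.012 µW

In µW:
  6037 nW = 6037 × 10⁻³ µW = 6.037
  0.001875 mW = 0.001875 × 10³ µW = 1.875
  0.9103 mW = 0.9103 × 10³ µW = 910.3
  363.8 µW → 363.8
Sum: 6.037 + 1.875 + 910.3 + 363.8 = 1282.012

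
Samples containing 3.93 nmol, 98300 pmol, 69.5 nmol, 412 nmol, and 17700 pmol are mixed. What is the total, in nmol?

601.43 nmol

In nmol:
  3.93 nmol → 3.93
  98300 pmol = 98300 × 10^-3 nmol = 98.3
  69.5 nmol → 69.5
  412 nmol → 412
  17700 pmol = 17700 × 10^-3 nmol = 17.7
Sum: 3.93 + 98.3 + 69.5 + 412 + 17.7 = 601.43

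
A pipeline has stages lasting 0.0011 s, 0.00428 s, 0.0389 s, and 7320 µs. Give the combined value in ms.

In ms:
  0.0011 s = 0.0011 × 10^3 ms = 1.1
  0.00428 s = 0.00428 × 10^3 ms = 4.28
  0.0389 s = 0.0389 × 10^3 ms = 38.9
  7320 µs = 7320 × 10^-3 ms = 7.32
Sum: 1.1 + 4.28 + 38.9 + 7.32 = 51.6

51.6 ms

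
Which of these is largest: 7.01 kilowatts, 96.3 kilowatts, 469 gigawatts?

469 gigawatts

7.01 kilowatts = 7010 watts
96.3 kilowatts = 96300 watts
469 gigawatts = 469000000000 watts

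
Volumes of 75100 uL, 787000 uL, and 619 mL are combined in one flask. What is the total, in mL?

1481.1 mL

In mL:
  75100 uL = 75100e-3 mL = 75.1
  787000 uL = 787000e-3 mL = 787
  619 mL → 619
Sum: 75.1 + 787 + 619 = 1481.1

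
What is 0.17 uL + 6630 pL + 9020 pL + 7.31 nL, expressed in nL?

In nL:
  0.17 uL = 0.17e3 nL = 170
  6630 pL = 6630e-3 nL = 6.63
  9020 pL = 9020e-3 nL = 9.02
  7.31 nL → 7.31
Sum: 170 + 6.63 + 9.02 + 7.31 = 192.96

192.96 nL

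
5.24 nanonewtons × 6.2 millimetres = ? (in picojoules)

5.24 × 10^-9 × 6.2 × 10^-3 = 32.488 × 10^-12 J

32.488 picojoules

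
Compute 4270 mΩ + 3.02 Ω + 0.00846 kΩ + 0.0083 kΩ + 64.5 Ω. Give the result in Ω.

In Ω:
  4270 mΩ = 4270e-3 Ω = 4.27
  3.02 Ω → 3.02
  0.00846 kΩ = 0.00846e3 Ω = 8.46
  0.0083 kΩ = 0.0083e3 Ω = 8.3
  64.5 Ω → 64.5
Sum: 4.27 + 3.02 + 8.46 + 8.3 + 64.5 = 88.55

88.55 Ω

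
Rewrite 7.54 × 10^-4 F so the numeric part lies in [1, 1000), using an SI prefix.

754 μF

= 754 × 10^-6 F; 10^-6 is micro.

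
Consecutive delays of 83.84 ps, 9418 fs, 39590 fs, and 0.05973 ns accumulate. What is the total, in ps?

192.578 ps

In ps:
  83.84 ps → 83.84
  9418 fs = 9418e-3 ps = 9.418
  39590 fs = 39590e-3 ps = 39.59
  0.05973 ns = 0.05973e3 ps = 59.73
Sum: 83.84 + 9.418 + 39.59 + 59.73 = 192.578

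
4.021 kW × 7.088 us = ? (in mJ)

4.021 × 10³ × 7.088 × 10⁻⁶ = 28.500848 × 10⁻³ J

28.500848 mJ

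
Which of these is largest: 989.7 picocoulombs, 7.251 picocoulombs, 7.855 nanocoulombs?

989.7 picocoulombs = 0.0000000009897 coulombs
7.251 picocoulombs = 0.000000000007251 coulombs
7.855 nanocoulombs = 0.000000007855 coulombs

7.855 nanocoulombs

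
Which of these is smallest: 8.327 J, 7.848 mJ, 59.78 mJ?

7.848 mJ

8.327 J = 8.327 J
7.848 mJ = 0.007848 J
59.78 mJ = 0.05978 J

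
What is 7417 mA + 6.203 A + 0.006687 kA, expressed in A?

20.307 A

In A:
  7417 mA = 7417 × 10⁻³ A = 7.417
  6.203 A → 6.203
  0.006687 kA = 0.006687 × 10³ A = 6.687
Sum: 7.417 + 6.203 + 6.687 = 20.307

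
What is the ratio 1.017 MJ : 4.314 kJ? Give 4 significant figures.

235.7

(1.017 × 10^6) / (4.314 × 10^3) = 0.23574 × 10^3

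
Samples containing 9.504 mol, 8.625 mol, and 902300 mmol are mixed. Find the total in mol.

920.429 mol

In mol:
  9.504 mol → 9.504
  8.625 mol → 8.625
  902300 mmol = 902300 × 10^-3 mol = 902.3
Sum: 9.504 + 8.625 + 902.3 = 920.429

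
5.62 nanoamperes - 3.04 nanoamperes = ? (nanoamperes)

In nanoamperes:
  5.62 nanoamperes → 5.62
  3.04 nanoamperes → 3.04
Difference: 5.62 - 3.04 = 2.58

2.58 nanoamperes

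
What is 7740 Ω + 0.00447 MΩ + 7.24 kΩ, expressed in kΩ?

19.45 kΩ

In kΩ:
  7740 Ω = 7740 × 10^-3 kΩ = 7.74
  0.00447 MΩ = 0.00447 × 10^3 kΩ = 4.47
  7.24 kΩ → 7.24
Sum: 7.74 + 4.47 + 7.24 = 19.45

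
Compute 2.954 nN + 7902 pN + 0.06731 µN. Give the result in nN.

78.166 nN

In nN:
  2.954 nN → 2.954
  7902 pN = 7902 × 10⁻³ nN = 7.902
  0.06731 µN = 0.06731 × 10³ nN = 67.31
Sum: 2.954 + 7.902 + 67.31 = 78.166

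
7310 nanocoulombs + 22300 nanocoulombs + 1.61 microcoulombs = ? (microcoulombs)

In microcoulombs:
  7310 nanocoulombs = 7310 × 10^-3 microcoulombs = 7.31
  22300 nanocoulombs = 22300 × 10^-3 microcoulombs = 22.3
  1.61 microcoulombs → 1.61
Sum: 7.31 + 22.3 + 1.61 = 31.22

31.22 microcoulombs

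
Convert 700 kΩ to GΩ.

0.0007 GΩ

kilo = 10³, giga = 10⁹; factor is 10⁻⁶.
700 × 10⁻⁶ = 0.0007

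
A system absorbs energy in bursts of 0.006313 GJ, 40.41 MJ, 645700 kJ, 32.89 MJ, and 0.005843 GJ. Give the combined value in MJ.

In MJ:
  0.006313 GJ = 0.006313e3 MJ = 6.313
  40.41 MJ → 40.41
  645700 kJ = 645700e-3 MJ = 645.7
  32.89 MJ → 32.89
  0.005843 GJ = 0.005843e3 MJ = 5.843
Sum: 6.313 + 40.41 + 645.7 + 32.89 + 5.843 = 731.156

731.156 MJ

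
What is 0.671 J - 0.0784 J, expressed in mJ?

592.6 mJ

In mJ:
  0.671 J = 0.671 × 10^3 mJ = 671
  0.0784 J = 0.0784 × 10^3 mJ = 78.4
Difference: 671 - 78.4 = 592.6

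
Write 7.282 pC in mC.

0.000000007282 mC

pico = 10⁻¹², milli = 10⁻³; factor is 10⁻⁹.
7.282 × 10⁻⁹ = 0.000000007282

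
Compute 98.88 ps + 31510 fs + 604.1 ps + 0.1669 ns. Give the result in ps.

901.39 ps

In ps:
  98.88 ps → 98.88
  31510 fs = 31510 × 10⁻³ ps = 31.51
  604.1 ps → 604.1
  0.1669 ns = 0.1669 × 10³ ps = 166.9
Sum: 98.88 + 31.51 + 604.1 + 166.9 = 901.39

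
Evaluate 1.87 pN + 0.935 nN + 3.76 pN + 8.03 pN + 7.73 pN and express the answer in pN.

In pN:
  1.87 pN → 1.87
  0.935 nN = 0.935 × 10^3 pN = 935
  3.76 pN → 3.76
  8.03 pN → 8.03
  7.73 pN → 7.73
Sum: 1.87 + 935 + 3.76 + 8.03 + 7.73 = 956.39

956.39 pN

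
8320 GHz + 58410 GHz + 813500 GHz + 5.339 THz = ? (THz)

885.569 THz

In THz:
  8320 GHz = 8320e-3 THz = 8.32
  58410 GHz = 58410e-3 THz = 58.41
  813500 GHz = 813500e-3 THz = 813.5
  5.339 THz → 5.339
Sum: 8.32 + 58.41 + 813.5 + 5.339 = 885.569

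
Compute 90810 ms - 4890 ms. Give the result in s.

85.92 s

In s:
  90810 ms = 90810e-3 s = 90.81
  4890 ms = 4890e-3 s = 4.89
Difference: 90.81 - 4.89 = 85.92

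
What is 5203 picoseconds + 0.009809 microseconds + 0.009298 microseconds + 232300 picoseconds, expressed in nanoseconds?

256.61 nanoseconds

In nanoseconds:
  5203 picoseconds = 5203 × 10⁻³ nanoseconds = 5.203
  0.009809 microseconds = 0.009809 × 10³ nanoseconds = 9.809
  0.009298 microseconds = 0.009298 × 10³ nanoseconds = 9.298
  232300 picoseconds = 232300 × 10⁻³ nanoseconds = 232.3
Sum: 5.203 + 9.809 + 9.298 + 232.3 = 256.61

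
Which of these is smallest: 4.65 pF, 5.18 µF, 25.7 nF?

4.65 pF = 0.00000000000465 F
5.18 µF = 0.00000518 F
25.7 nF = 0.0000000257 F

4.65 pF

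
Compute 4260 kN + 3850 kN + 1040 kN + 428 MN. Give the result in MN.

437.15 MN

In MN:
  4260 kN = 4260 × 10⁻³ MN = 4.26
  3850 kN = 3850 × 10⁻³ MN = 3.85
  1040 kN = 1040 × 10⁻³ MN = 1.04
  428 MN → 428
Sum: 4.26 + 3.85 + 1.04 + 428 = 437.15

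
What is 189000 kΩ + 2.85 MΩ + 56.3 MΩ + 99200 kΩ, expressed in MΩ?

In MΩ:
  189000 kΩ = 189000 × 10^-3 MΩ = 189
  2.85 MΩ → 2.85
  56.3 MΩ → 56.3
  99200 kΩ = 99200 × 10^-3 MΩ = 99.2
Sum: 189 + 2.85 + 56.3 + 99.2 = 347.35

347.35 MΩ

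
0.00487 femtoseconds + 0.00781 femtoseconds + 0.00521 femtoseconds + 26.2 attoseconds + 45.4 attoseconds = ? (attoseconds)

In attoseconds:
  0.00487 femtoseconds = 0.00487e3 attoseconds = 4.87
  0.00781 femtoseconds = 0.00781e3 attoseconds = 7.81
  0.00521 femtoseconds = 0.00521e3 attoseconds = 5.21
  26.2 attoseconds → 26.2
  45.4 attoseconds → 45.4
Sum: 4.87 + 7.81 + 5.21 + 26.2 + 45.4 = 89.49

89.49 attoseconds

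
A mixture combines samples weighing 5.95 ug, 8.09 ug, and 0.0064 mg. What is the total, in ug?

In ug:
  5.95 ug → 5.95
  8.09 ug → 8.09
  0.0064 mg = 0.0064 × 10^3 ug = 6.4
Sum: 5.95 + 8.09 + 6.4 = 20.44

20.44 ug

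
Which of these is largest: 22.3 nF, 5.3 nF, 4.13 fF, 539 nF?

539 nF

22.3 nF = 0.0000000223 F
5.3 nF = 0.0000000053 F
4.13 fF = 0.00000000000000413 F
539 nF = 0.000000539 F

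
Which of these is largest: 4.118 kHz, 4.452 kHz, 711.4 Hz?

4.452 kHz

4.118 kHz = 4118 Hz
4.452 kHz = 4452 Hz
711.4 Hz = 711.4 Hz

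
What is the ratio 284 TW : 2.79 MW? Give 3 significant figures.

(284 × 10^12) / (2.79 × 10^6) = 101.8 × 10^6

102000000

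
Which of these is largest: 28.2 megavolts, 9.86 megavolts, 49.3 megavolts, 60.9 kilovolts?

28.2 megavolts = 28200000 volts
9.86 megavolts = 9860000 volts
49.3 megavolts = 49300000 volts
60.9 kilovolts = 60900 volts

49.3 megavolts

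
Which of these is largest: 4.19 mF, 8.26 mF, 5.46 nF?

8.26 mF

4.19 mF = 0.00419 F
8.26 mF = 0.00826 F
5.46 nF = 0.00000000546 F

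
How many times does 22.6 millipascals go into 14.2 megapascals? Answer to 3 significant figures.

(14.2 × 10^6) / (22.6 × 10^-3) = 0.6283 × 10^9

628000000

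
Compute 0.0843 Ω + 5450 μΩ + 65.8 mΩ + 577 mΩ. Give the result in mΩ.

In mΩ:
  0.0843 Ω = 0.0843 × 10³ mΩ = 84.3
  5450 μΩ = 5450 × 10⁻³ mΩ = 5.45
  65.8 mΩ → 65.8
  577 mΩ → 577
Sum: 84.3 + 5.45 + 65.8 + 577 = 732.55

732.55 mΩ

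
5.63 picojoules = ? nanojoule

0.00563 nanojoules

pico = 10⁻¹², nano = 10⁻⁹; factor is 10⁻³.
5.63 × 10⁻³ = 0.00563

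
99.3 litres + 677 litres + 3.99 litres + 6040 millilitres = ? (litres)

In litres:
  99.3 litres → 99.3
  677 litres → 677
  3.99 litres → 3.99
  6040 millilitres = 6040 × 10⁻³ litres = 6.04
Sum: 99.3 + 677 + 3.99 + 6.04 = 786.33

786.33 litres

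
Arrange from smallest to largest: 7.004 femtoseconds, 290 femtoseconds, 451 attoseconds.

451 attoseconds < 7.004 femtoseconds < 290 femtoseconds

7.004 femtoseconds = 0.000000000000007004 seconds
290 femtoseconds = 0.00000000000029 seconds
451 attoseconds = 0.000000000000000451 seconds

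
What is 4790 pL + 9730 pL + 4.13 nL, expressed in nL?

In nL:
  4790 pL = 4790 × 10^-3 nL = 4.79
  9730 pL = 9730 × 10^-3 nL = 9.73
  4.13 nL → 4.13
Sum: 4.79 + 9.73 + 4.13 = 18.65

18.65 nL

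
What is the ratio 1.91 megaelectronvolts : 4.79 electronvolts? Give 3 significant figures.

(1.91e6) / (4.79) = 0.3987e6

399000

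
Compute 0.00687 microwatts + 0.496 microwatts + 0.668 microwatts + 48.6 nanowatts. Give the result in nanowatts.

In nanowatts:
  0.00687 microwatts = 0.00687 × 10³ nanowatts = 6.87
  0.496 microwatts = 0.496 × 10³ nanowatts = 496
  0.668 microwatts = 0.668 × 10³ nanowatts = 668
  48.6 nanowatts → 48.6
Sum: 6.87 + 496 + 668 + 48.6 = 1219.47

1219.47 nanowatts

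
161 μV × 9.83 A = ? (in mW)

1.58263 mW

161e-6 × 9.83 = 1582.63e-6 W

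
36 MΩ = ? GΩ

mega = 10^6, giga = 10^9; factor is 10^-3.
36 × 10^-3 = 0.036

0.036 GΩ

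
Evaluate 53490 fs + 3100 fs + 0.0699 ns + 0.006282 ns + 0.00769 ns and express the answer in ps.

140.462 ps

In ps:
  53490 fs = 53490e-3 ps = 53.49
  3100 fs = 3100e-3 ps = 3.1
  0.0699 ns = 0.0699e3 ps = 69.9
  0.006282 ns = 0.006282e3 ps = 6.282
  0.00769 ns = 0.00769e3 ps = 7.69
Sum: 53.49 + 3.1 + 69.9 + 6.282 + 7.69 = 140.462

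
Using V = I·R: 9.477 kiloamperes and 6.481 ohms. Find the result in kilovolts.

9.477 × 10³ × 6.481 = 61.420437 × 10³ V

61.420437 kilovolts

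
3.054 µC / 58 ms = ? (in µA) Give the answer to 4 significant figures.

(3.054 × 10^-6) / (58 × 10^-3) = 0.0526552 × 10^-3 A

52.66 µA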